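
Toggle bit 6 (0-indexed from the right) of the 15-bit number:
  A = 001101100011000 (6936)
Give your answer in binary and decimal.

Mask = 1 << 6 = 000000001000000
Bit 6 of A is 0; XOR with the mask flips it to 1.
  001101100011000
^ 000000001000000
-----------------
  001101101011000

Answer: 001101101011000 (7000)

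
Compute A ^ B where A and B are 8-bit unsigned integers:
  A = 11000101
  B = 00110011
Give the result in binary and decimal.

Apply ^ to each column (1 where bits differ):
  11000101
^ 00110011
----------
  11110110

Answer: 11110110 (246)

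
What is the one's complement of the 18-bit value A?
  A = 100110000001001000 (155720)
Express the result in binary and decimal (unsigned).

Flip each bit (0->1, 1->0):
  100110000001001000
  011001111110110111

Answer: 011001111110110111 (106423)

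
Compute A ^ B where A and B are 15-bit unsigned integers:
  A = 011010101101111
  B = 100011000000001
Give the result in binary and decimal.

Apply ^ to each column (1 where bits differ):
  011010101101111
^ 100011000000001
-----------------
  111001101101110

Answer: 111001101101110 (29550)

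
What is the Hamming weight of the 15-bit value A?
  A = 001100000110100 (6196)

001100000110100
1-bits at positions (from bit 0 = LSB): 2, 4, 5, 11, 12
Count = 5

Answer: 5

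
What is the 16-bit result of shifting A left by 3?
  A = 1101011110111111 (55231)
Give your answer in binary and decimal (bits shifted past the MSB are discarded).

Shift left by 3: drop the top 3 bit(s), append 3 zero(s) on the right.
  1101011110111111  ->  discard [110], keep [1011110111111], append 000
= 1011110111111000

Answer: 1011110111111000 (48632)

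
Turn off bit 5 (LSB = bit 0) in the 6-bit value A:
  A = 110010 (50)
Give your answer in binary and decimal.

Mask = ~(1 << 5) = 011111
Bit 5 of A is 1, so AND-ing with the mask clears it to 0.
  110010
& 011111
--------
  010010

Answer: 010010 (18)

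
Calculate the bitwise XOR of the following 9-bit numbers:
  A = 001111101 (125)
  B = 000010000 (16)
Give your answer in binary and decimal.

Apply ^ to each column (1 where bits differ):
  001111101
^ 000010000
-----------
  001101101

Answer: 001101101 (109)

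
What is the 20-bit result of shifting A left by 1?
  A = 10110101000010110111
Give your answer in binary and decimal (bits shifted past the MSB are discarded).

Shift left by 1: drop the top 1 bit(s), append 1 zero(s) on the right.
  10110101000010110111  ->  discard [1], keep [0110101000010110111], append 0
= 01101010000101101110

Answer: 01101010000101101110 (434542)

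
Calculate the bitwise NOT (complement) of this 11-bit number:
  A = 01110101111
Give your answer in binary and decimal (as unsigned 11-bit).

Flip each bit (0->1, 1->0):
  01110101111
  10001010000

Answer: 10001010000 (1104)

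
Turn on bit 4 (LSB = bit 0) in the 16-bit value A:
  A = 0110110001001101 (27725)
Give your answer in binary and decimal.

Mask = 1 << 4 = 0000000000010000
Bit 4 of A is 0, so OR-ing with the mask flips it to 1.
  0110110001001101
| 0000000000010000
------------------
  0110110001011101

Answer: 0110110001011101 (27741)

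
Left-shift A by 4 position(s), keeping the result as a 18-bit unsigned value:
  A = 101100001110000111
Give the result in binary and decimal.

Shift left by 4: drop the top 4 bit(s), append 4 zero(s) on the right.
  101100001110000111  ->  discard [1011], keep [00001110000111], append 0000
= 000011100001110000

Answer: 000011100001110000 (14448)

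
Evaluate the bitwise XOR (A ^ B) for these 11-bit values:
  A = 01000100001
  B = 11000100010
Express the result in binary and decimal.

Apply ^ to each column (1 where bits differ):
  01000100001
^ 11000100010
-------------
  10000000011

Answer: 10000000011 (1027)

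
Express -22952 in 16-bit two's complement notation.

1. Binary of +22952:  0101100110101000
2. Invert bits:     1010011001010111
3. Add 1:           1010011001011000

Answer: 1010011001011000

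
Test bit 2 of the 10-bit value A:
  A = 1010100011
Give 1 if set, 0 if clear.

Bit 2 is the 3rd from the right.
  1010100011
         ^
That bit is 0.

Answer: 0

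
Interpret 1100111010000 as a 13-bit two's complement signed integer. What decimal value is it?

MSB is 1, so the value is negative. Find the magnitude:
1. Invert bits:  0011000101111
2. Add 1:        0011000110000  = 1584
3. Apply sign:   -1584

Answer: -1584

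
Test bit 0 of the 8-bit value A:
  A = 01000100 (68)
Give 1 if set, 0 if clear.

Bit 0 is the 1st from the right.
  01000100
         ^
That bit is 0.

Answer: 0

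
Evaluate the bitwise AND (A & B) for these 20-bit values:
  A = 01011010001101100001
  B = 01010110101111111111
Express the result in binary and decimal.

Apply & to each column (1 only where both bits are 1):
  01011010001101100001
& 01010110101111111111
----------------------
  01010010001101100001

Answer: 01010010001101100001 (336737)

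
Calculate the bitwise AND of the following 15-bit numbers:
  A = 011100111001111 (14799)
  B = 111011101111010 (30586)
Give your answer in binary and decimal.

Apply & to each column (1 only where both bits are 1):
  011100111001111
& 111011101111010
-----------------
  011000101001010

Answer: 011000101001010 (12618)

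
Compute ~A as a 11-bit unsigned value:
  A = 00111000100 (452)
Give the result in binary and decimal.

Flip each bit (0->1, 1->0):
  00111000100
  11000111011

Answer: 11000111011 (1595)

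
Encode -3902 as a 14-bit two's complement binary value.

1. Binary of +3902:  00111100111110
2. Invert bits:     11000011000001
3. Add 1:           11000011000010

Answer: 11000011000010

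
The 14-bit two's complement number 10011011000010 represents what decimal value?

MSB is 1, so the value is negative. Find the magnitude:
1. Invert bits:  01100100111101
2. Add 1:        01100100111110  = 6462
3. Apply sign:   -6462

Answer: -6462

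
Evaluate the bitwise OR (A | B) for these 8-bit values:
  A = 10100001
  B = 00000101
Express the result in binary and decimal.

Apply | to each column (1 where either bit is 1):
  10100001
| 00000101
----------
  10100101

Answer: 10100101 (165)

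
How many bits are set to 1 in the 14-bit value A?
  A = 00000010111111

00000010111111
1-bits at positions (from bit 0 = LSB): 0, 1, 2, 3, 4, 5, 7
Count = 7

Answer: 7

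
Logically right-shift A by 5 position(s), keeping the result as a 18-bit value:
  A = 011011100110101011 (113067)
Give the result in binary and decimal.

Logical shift right by 5: drop the bottom 5 bit(s), prepend 5 zero(s) on the left.
  011011100110101011  ->  keep [0110111001101], discard [01011], prepend 00000
= 000000110111001101

Answer: 000000110111001101 (3533)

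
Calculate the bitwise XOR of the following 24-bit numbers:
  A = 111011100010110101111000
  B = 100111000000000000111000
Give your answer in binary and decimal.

Apply ^ to each column (1 where bits differ):
  111011100010110101111000
^ 100111000000000000111000
--------------------------
  011100100010110101000000

Answer: 011100100010110101000000 (7482688)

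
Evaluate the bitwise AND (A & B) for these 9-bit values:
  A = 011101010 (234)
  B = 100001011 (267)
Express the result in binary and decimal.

Apply & to each column (1 only where both bits are 1):
  011101010
& 100001011
-----------
  000001010

Answer: 000001010 (10)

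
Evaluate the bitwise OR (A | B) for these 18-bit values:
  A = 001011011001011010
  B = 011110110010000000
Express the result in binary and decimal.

Apply | to each column (1 where either bit is 1):
  001011011001011010
| 011110110010000000
--------------------
  011111111011011010

Answer: 011111111011011010 (130778)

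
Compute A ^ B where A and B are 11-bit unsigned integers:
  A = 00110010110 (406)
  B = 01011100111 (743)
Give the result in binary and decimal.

Apply ^ to each column (1 where bits differ):
  00110010110
^ 01011100111
-------------
  01101110001

Answer: 01101110001 (881)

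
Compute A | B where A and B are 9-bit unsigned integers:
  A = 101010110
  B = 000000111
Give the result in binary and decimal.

Apply | to each column (1 where either bit is 1):
  101010110
| 000000111
-----------
  101010111

Answer: 101010111 (343)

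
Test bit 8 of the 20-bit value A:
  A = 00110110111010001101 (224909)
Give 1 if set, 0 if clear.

Bit 8 is the 9th from the right.
  00110110111010001101
             ^
That bit is 0.

Answer: 0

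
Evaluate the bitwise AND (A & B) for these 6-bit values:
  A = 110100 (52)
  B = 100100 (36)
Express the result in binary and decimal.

Apply & to each column (1 only where both bits are 1):
  110100
& 100100
--------
  100100

Answer: 100100 (36)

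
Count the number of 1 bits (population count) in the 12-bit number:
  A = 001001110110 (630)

001001110110
1-bits at positions (from bit 0 = LSB): 1, 2, 4, 5, 6, 9
Count = 6

Answer: 6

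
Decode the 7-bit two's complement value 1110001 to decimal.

MSB is 1, so the value is negative. Find the magnitude:
1. Invert bits:  0001110
2. Add 1:        0001111  = 15
3. Apply sign:   -15

Answer: -15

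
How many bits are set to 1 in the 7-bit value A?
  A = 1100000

1100000
1-bits at positions (from bit 0 = LSB): 5, 6
Count = 2

Answer: 2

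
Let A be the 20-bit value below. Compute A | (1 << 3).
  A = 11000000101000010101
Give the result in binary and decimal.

Mask = 1 << 3 = 00000000000000001000
Bit 3 of A is 0, so OR-ing with the mask flips it to 1.
  11000000101000010101
| 00000000000000001000
----------------------
  11000000101000011101

Answer: 11000000101000011101 (789021)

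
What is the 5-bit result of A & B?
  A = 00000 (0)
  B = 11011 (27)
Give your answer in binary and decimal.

Apply & to each column (1 only where both bits are 1):
  00000
& 11011
-------
  00000

Answer: 00000 (0)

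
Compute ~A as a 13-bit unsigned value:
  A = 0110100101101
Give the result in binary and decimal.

Flip each bit (0->1, 1->0):
  0110100101101
  1001011010010

Answer: 1001011010010 (4818)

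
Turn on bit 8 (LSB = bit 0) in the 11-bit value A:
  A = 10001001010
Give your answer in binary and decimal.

Mask = 1 << 8 = 00100000000
Bit 8 of A is 0, so OR-ing with the mask flips it to 1.
  10001001010
| 00100000000
-------------
  10101001010

Answer: 10101001010 (1354)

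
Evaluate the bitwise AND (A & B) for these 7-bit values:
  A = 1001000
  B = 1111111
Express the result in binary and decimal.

Apply & to each column (1 only where both bits are 1):
  1001000
& 1111111
---------
  1001000

Answer: 1001000 (72)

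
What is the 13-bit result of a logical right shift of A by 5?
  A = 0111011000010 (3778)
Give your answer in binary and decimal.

Logical shift right by 5: drop the bottom 5 bit(s), prepend 5 zero(s) on the left.
  0111011000010  ->  keep [01110110], discard [00010], prepend 00000
= 0000001110110

Answer: 0000001110110 (118)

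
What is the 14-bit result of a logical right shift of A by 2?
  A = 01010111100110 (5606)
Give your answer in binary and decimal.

Logical shift right by 2: drop the bottom 2 bit(s), prepend 2 zero(s) on the left.
  01010111100110  ->  keep [010101111001], discard [10], prepend 00
= 00010101111001

Answer: 00010101111001 (1401)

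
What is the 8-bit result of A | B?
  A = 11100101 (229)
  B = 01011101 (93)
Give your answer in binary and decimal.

Apply | to each column (1 where either bit is 1):
  11100101
| 01011101
----------
  11111101

Answer: 11111101 (253)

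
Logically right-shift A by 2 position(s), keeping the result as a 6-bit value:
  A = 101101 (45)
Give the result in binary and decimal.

Logical shift right by 2: drop the bottom 2 bit(s), prepend 2 zero(s) on the left.
  101101  ->  keep [1011], discard [01], prepend 00
= 001011

Answer: 001011 (11)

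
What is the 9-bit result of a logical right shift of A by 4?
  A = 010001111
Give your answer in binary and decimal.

Logical shift right by 4: drop the bottom 4 bit(s), prepend 4 zero(s) on the left.
  010001111  ->  keep [01000], discard [1111], prepend 0000
= 000001000

Answer: 000001000 (8)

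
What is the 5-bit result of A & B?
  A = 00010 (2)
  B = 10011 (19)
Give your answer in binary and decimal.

Apply & to each column (1 only where both bits are 1):
  00010
& 10011
-------
  00010

Answer: 00010 (2)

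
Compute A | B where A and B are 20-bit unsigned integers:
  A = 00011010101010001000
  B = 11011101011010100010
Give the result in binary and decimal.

Apply | to each column (1 where either bit is 1):
  00011010101010001000
| 11011101011010100010
----------------------
  11011111111010101010

Answer: 11011111111010101010 (917162)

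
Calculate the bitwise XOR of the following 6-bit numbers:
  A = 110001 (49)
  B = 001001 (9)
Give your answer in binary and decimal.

Apply ^ to each column (1 where bits differ):
  110001
^ 001001
--------
  111000

Answer: 111000 (56)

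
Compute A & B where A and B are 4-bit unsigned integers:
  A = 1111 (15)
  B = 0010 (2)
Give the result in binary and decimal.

Apply & to each column (1 only where both bits are 1):
  1111
& 0010
------
  0010

Answer: 0010 (2)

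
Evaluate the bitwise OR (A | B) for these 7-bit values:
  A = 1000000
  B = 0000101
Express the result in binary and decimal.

Apply | to each column (1 where either bit is 1):
  1000000
| 0000101
---------
  1000101

Answer: 1000101 (69)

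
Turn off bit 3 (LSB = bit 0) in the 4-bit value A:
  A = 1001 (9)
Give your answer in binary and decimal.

Mask = ~(1 << 3) = 0111
Bit 3 of A is 1, so AND-ing with the mask clears it to 0.
  1001
& 0111
------
  0001

Answer: 0001 (1)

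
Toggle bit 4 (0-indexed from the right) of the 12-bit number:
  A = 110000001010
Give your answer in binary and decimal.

Mask = 1 << 4 = 000000010000
Bit 4 of A is 0; XOR with the mask flips it to 1.
  110000001010
^ 000000010000
--------------
  110000011010

Answer: 110000011010 (3098)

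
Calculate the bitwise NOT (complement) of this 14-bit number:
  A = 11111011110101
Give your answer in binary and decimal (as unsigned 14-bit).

Flip each bit (0->1, 1->0):
  11111011110101
  00000100001010

Answer: 00000100001010 (266)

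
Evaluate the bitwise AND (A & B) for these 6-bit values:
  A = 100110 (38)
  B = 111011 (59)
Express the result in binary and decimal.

Apply & to each column (1 only where both bits are 1):
  100110
& 111011
--------
  100010

Answer: 100010 (34)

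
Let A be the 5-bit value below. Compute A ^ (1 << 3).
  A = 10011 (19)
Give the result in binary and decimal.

Mask = 1 << 3 = 01000
Bit 3 of A is 0; XOR with the mask flips it to 1.
  10011
^ 01000
-------
  11011

Answer: 11011 (27)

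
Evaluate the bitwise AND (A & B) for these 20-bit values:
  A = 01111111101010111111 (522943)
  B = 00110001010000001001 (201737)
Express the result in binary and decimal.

Apply & to each column (1 only where both bits are 1):
  01111111101010111111
& 00110001010000001001
----------------------
  00110001000000001001

Answer: 00110001000000001001 (200713)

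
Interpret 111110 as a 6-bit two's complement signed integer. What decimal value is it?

MSB is 1, so the value is negative. Find the magnitude:
1. Invert bits:  000001
2. Add 1:        000010  = 2
3. Apply sign:   -2

Answer: -2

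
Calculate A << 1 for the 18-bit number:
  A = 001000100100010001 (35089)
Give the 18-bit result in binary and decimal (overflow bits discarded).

Shift left by 1: drop the top 1 bit(s), append 1 zero(s) on the right.
  001000100100010001  ->  discard [0], keep [01000100100010001], append 0
= 010001001000100010

Answer: 010001001000100010 (70178)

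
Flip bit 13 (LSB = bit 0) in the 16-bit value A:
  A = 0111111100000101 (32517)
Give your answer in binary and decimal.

Mask = 1 << 13 = 0010000000000000
Bit 13 of A is 1; XOR with the mask flips it to 0.
  0111111100000101
^ 0010000000000000
------------------
  0101111100000101

Answer: 0101111100000101 (24325)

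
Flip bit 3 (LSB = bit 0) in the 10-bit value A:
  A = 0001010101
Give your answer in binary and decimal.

Mask = 1 << 3 = 0000001000
Bit 3 of A is 0; XOR with the mask flips it to 1.
  0001010101
^ 0000001000
------------
  0001011101

Answer: 0001011101 (93)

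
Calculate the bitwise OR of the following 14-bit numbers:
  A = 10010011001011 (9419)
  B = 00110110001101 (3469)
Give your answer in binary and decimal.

Apply | to each column (1 where either bit is 1):
  10010011001011
| 00110110001101
----------------
  10110111001111

Answer: 10110111001111 (11727)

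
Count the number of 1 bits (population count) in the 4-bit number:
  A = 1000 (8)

1000
1-bits at positions (from bit 0 = LSB): 3
Count = 1

Answer: 1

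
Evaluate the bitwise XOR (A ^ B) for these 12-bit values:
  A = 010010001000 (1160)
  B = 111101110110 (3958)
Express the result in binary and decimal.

Apply ^ to each column (1 where bits differ):
  010010001000
^ 111101110110
--------------
  101111111110

Answer: 101111111110 (3070)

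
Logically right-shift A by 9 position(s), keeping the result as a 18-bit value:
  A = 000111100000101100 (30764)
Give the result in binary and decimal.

Logical shift right by 9: drop the bottom 9 bit(s), prepend 9 zero(s) on the left.
  000111100000101100  ->  keep [000111100], discard [000101100], prepend 000000000
= 000000000000111100

Answer: 000000000000111100 (60)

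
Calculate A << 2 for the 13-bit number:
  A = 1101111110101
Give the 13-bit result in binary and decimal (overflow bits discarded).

Shift left by 2: drop the top 2 bit(s), append 2 zero(s) on the right.
  1101111110101  ->  discard [11], keep [01111110101], append 00
= 0111111010100

Answer: 0111111010100 (4052)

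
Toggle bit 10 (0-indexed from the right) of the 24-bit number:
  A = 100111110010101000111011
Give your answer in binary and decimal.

Mask = 1 << 10 = 000000000000010000000000
Bit 10 of A is 0; XOR with the mask flips it to 1.
  100111110010101000111011
^ 000000000000010000000000
--------------------------
  100111110010111000111011

Answer: 100111110010111000111011 (10432059)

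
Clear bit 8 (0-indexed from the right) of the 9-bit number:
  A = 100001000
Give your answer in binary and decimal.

Mask = ~(1 << 8) = 011111111
Bit 8 of A is 1, so AND-ing with the mask clears it to 0.
  100001000
& 011111111
-----------
  000001000

Answer: 000001000 (8)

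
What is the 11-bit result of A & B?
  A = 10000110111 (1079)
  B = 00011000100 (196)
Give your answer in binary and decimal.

Apply & to each column (1 only where both bits are 1):
  10000110111
& 00011000100
-------------
  00000000100

Answer: 00000000100 (4)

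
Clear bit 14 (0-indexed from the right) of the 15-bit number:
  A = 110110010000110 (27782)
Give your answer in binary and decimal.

Mask = ~(1 << 14) = 011111111111111
Bit 14 of A is 1, so AND-ing with the mask clears it to 0.
  110110010000110
& 011111111111111
-----------------
  010110010000110

Answer: 010110010000110 (11398)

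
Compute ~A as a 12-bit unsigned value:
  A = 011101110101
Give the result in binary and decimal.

Flip each bit (0->1, 1->0):
  011101110101
  100010001010

Answer: 100010001010 (2186)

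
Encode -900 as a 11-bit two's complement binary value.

1. Binary of +900:  01110000100
2. Invert bits:     10001111011
3. Add 1:           10001111100

Answer: 10001111100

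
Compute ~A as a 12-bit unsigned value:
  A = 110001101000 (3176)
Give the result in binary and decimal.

Flip each bit (0->1, 1->0):
  110001101000
  001110010111

Answer: 001110010111 (919)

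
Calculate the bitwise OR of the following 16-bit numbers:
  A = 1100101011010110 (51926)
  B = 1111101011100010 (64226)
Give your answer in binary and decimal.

Apply | to each column (1 where either bit is 1):
  1100101011010110
| 1111101011100010
------------------
  1111101011110110

Answer: 1111101011110110 (64246)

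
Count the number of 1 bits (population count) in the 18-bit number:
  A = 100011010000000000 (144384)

100011010000000000
1-bits at positions (from bit 0 = LSB): 10, 12, 13, 17
Count = 4

Answer: 4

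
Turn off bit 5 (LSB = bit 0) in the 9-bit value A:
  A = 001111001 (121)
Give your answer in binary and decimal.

Mask = ~(1 << 5) = 111011111
Bit 5 of A is 1, so AND-ing with the mask clears it to 0.
  001111001
& 111011111
-----------
  001011001

Answer: 001011001 (89)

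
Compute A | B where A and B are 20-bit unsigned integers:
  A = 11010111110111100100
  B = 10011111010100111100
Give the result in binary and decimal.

Apply | to each column (1 where either bit is 1):
  11010111110111100100
| 10011111010100111100
----------------------
  11011111110111111100

Answer: 11011111110111111100 (916988)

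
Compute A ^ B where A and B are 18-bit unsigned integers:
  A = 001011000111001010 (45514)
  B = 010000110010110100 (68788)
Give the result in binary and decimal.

Apply ^ to each column (1 where bits differ):
  001011000111001010
^ 010000110010110100
--------------------
  011011110101111110

Answer: 011011110101111110 (114046)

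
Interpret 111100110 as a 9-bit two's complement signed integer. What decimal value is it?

MSB is 1, so the value is negative. Find the magnitude:
1. Invert bits:  000011001
2. Add 1:        000011010  = 26
3. Apply sign:   -26

Answer: -26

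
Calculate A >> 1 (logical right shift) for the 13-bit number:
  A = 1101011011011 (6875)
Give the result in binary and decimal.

Logical shift right by 1: drop the bottom 1 bit(s), prepend 1 zero(s) on the left.
  1101011011011  ->  keep [110101101101], discard [1], prepend 0
= 0110101101101

Answer: 0110101101101 (3437)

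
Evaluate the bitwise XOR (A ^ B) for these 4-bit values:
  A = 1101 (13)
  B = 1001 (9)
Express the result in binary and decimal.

Apply ^ to each column (1 where bits differ):
  1101
^ 1001
------
  0100

Answer: 0100 (4)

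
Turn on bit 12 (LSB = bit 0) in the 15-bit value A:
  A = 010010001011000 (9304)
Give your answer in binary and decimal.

Mask = 1 << 12 = 001000000000000
Bit 12 of A is 0, so OR-ing with the mask flips it to 1.
  010010001011000
| 001000000000000
-----------------
  011010001011000

Answer: 011010001011000 (13400)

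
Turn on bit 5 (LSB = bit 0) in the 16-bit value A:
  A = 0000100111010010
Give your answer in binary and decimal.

Mask = 1 << 5 = 0000000000100000
Bit 5 of A is 0, so OR-ing with the mask flips it to 1.
  0000100111010010
| 0000000000100000
------------------
  0000100111110010

Answer: 0000100111110010 (2546)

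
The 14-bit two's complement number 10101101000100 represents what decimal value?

MSB is 1, so the value is negative. Find the magnitude:
1. Invert bits:  01010010111011
2. Add 1:        01010010111100  = 5308
3. Apply sign:   -5308

Answer: -5308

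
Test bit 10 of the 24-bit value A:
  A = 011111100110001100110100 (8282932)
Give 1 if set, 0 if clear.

Bit 10 is the 11th from the right.
  011111100110001100110100
               ^
That bit is 0.

Answer: 0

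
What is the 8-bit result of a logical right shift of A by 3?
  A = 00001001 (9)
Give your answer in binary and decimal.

Logical shift right by 3: drop the bottom 3 bit(s), prepend 3 zero(s) on the left.
  00001001  ->  keep [00001], discard [001], prepend 000
= 00000001

Answer: 00000001 (1)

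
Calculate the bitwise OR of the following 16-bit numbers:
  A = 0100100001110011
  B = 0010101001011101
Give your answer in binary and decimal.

Apply | to each column (1 where either bit is 1):
  0100100001110011
| 0010101001011101
------------------
  0110101001111111

Answer: 0110101001111111 (27263)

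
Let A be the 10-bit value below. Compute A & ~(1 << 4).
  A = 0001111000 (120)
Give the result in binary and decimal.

Mask = ~(1 << 4) = 1111101111
Bit 4 of A is 1, so AND-ing with the mask clears it to 0.
  0001111000
& 1111101111
------------
  0001101000

Answer: 0001101000 (104)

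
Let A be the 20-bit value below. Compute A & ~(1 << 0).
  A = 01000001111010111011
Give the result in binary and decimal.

Mask = ~(1 << 0) = 11111111111111111110
Bit 0 of A is 1, so AND-ing with the mask clears it to 0.
  01000001111010111011
& 11111111111111111110
----------------------
  01000001111010111010

Answer: 01000001111010111010 (270010)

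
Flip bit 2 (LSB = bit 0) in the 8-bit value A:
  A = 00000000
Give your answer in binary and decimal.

Mask = 1 << 2 = 00000100
Bit 2 of A is 0; XOR with the mask flips it to 1.
  00000000
^ 00000100
----------
  00000100

Answer: 00000100 (4)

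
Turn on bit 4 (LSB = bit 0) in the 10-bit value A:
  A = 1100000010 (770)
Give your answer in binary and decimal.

Mask = 1 << 4 = 0000010000
Bit 4 of A is 0, so OR-ing with the mask flips it to 1.
  1100000010
| 0000010000
------------
  1100010010

Answer: 1100010010 (786)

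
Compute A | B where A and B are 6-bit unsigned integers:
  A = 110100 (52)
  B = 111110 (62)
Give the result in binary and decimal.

Apply | to each column (1 where either bit is 1):
  110100
| 111110
--------
  111110

Answer: 111110 (62)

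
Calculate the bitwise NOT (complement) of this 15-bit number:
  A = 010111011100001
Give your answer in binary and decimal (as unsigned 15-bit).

Flip each bit (0->1, 1->0):
  010111011100001
  101000100011110

Answer: 101000100011110 (20766)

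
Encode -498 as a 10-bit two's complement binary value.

1. Binary of +498:  0111110010
2. Invert bits:     1000001101
3. Add 1:           1000001110

Answer: 1000001110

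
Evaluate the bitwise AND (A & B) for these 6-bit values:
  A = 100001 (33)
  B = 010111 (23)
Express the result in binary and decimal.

Apply & to each column (1 only where both bits are 1):
  100001
& 010111
--------
  000001

Answer: 000001 (1)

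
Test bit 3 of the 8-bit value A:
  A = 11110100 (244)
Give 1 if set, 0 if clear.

Bit 3 is the 4th from the right.
  11110100
      ^
That bit is 0.

Answer: 0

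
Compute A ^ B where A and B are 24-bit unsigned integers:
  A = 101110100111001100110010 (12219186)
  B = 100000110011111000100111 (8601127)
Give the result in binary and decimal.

Apply ^ to each column (1 where bits differ):
  101110100111001100110010
^ 100000110011111000100111
--------------------------
  001110010100110100010101

Answer: 001110010100110100010101 (3755285)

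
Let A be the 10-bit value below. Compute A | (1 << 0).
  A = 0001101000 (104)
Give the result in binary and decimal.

Mask = 1 << 0 = 0000000001
Bit 0 of A is 0, so OR-ing with the mask flips it to 1.
  0001101000
| 0000000001
------------
  0001101001

Answer: 0001101001 (105)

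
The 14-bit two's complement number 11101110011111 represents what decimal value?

MSB is 1, so the value is negative. Find the magnitude:
1. Invert bits:  00010001100000
2. Add 1:        00010001100001  = 1121
3. Apply sign:   -1121

Answer: -1121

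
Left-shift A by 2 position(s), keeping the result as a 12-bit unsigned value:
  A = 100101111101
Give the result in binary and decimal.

Shift left by 2: drop the top 2 bit(s), append 2 zero(s) on the right.
  100101111101  ->  discard [10], keep [0101111101], append 00
= 010111110100

Answer: 010111110100 (1524)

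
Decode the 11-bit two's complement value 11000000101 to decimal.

MSB is 1, so the value is negative. Find the magnitude:
1. Invert bits:  00111111010
2. Add 1:        00111111011  = 507
3. Apply sign:   -507

Answer: -507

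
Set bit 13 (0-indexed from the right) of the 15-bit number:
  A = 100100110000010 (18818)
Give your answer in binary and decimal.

Mask = 1 << 13 = 010000000000000
Bit 13 of A is 0, so OR-ing with the mask flips it to 1.
  100100110000010
| 010000000000000
-----------------
  110100110000010

Answer: 110100110000010 (27010)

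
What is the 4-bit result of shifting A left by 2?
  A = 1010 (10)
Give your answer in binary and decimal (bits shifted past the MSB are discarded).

Shift left by 2: drop the top 2 bit(s), append 2 zero(s) on the right.
  1010  ->  discard [10], keep [10], append 00
= 1000

Answer: 1000 (8)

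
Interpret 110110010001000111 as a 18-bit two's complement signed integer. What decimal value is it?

MSB is 1, so the value is negative. Find the magnitude:
1. Invert bits:  001001101110111000
2. Add 1:        001001101110111001  = 39865
3. Apply sign:   -39865

Answer: -39865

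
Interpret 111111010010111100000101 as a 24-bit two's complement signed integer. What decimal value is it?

MSB is 1, so the value is negative. Find the magnitude:
1. Invert bits:  000000101101000011111010
2. Add 1:        000000101101000011111011  = 184571
3. Apply sign:   -184571

Answer: -184571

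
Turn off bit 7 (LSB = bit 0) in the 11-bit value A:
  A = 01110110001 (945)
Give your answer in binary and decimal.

Mask = ~(1 << 7) = 11101111111
Bit 7 of A is 1, so AND-ing with the mask clears it to 0.
  01110110001
& 11101111111
-------------
  01100110001

Answer: 01100110001 (817)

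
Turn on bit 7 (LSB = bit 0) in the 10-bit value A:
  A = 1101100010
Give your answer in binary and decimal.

Mask = 1 << 7 = 0010000000
Bit 7 of A is 0, so OR-ing with the mask flips it to 1.
  1101100010
| 0010000000
------------
  1111100010

Answer: 1111100010 (994)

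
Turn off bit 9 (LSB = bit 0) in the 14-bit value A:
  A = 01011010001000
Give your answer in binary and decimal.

Mask = ~(1 << 9) = 11110111111111
Bit 9 of A is 1, so AND-ing with the mask clears it to 0.
  01011010001000
& 11110111111111
----------------
  01010010001000

Answer: 01010010001000 (5256)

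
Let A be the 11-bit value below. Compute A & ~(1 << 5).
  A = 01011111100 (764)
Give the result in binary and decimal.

Mask = ~(1 << 5) = 11111011111
Bit 5 of A is 1, so AND-ing with the mask clears it to 0.
  01011111100
& 11111011111
-------------
  01011011100

Answer: 01011011100 (732)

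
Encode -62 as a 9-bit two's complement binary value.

1. Binary of +62:  000111110
2. Invert bits:     111000001
3. Add 1:           111000010

Answer: 111000010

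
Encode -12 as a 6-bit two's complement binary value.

1. Binary of +12:  001100
2. Invert bits:     110011
3. Add 1:           110100

Answer: 110100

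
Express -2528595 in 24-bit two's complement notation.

1. Binary of +2528595:  001001101001010101010011
2. Invert bits:     110110010110101010101100
3. Add 1:           110110010110101010101101

Answer: 110110010110101010101101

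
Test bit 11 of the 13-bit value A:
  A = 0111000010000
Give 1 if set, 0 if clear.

Bit 11 is the 12th from the right.
  0111000010000
   ^
That bit is 1.

Answer: 1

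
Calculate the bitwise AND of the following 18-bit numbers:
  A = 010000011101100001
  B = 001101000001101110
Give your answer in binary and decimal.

Apply & to each column (1 only where both bits are 1):
  010000011101100001
& 001101000001101110
--------------------
  000000000001100000

Answer: 000000000001100000 (96)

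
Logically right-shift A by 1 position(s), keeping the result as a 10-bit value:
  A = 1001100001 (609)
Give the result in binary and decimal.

Logical shift right by 1: drop the bottom 1 bit(s), prepend 1 zero(s) on the left.
  1001100001  ->  keep [100110000], discard [1], prepend 0
= 0100110000

Answer: 0100110000 (304)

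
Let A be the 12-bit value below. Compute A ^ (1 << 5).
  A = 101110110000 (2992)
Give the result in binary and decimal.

Mask = 1 << 5 = 000000100000
Bit 5 of A is 1; XOR with the mask flips it to 0.
  101110110000
^ 000000100000
--------------
  101110010000

Answer: 101110010000 (2960)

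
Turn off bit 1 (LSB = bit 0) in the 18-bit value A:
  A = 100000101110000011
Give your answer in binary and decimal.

Mask = ~(1 << 1) = 111111111111111101
Bit 1 of A is 1, so AND-ing with the mask clears it to 0.
  100000101110000011
& 111111111111111101
--------------------
  100000101110000001

Answer: 100000101110000001 (134017)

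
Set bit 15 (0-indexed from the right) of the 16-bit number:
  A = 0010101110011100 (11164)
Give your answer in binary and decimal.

Mask = 1 << 15 = 1000000000000000
Bit 15 of A is 0, so OR-ing with the mask flips it to 1.
  0010101110011100
| 1000000000000000
------------------
  1010101110011100

Answer: 1010101110011100 (43932)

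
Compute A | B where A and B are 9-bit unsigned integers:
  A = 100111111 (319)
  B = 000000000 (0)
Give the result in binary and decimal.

Apply | to each column (1 where either bit is 1):
  100111111
| 000000000
-----------
  100111111

Answer: 100111111 (319)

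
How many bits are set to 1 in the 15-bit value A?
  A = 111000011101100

111000011101100
1-bits at positions (from bit 0 = LSB): 2, 3, 5, 6, 7, 12, 13, 14
Count = 8

Answer: 8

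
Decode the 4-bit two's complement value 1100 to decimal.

MSB is 1, so the value is negative. Find the magnitude:
1. Invert bits:  0011
2. Add 1:        0100  = 4
3. Apply sign:   -4

Answer: -4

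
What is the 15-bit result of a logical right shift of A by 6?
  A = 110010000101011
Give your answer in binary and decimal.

Logical shift right by 6: drop the bottom 6 bit(s), prepend 6 zero(s) on the left.
  110010000101011  ->  keep [110010000], discard [101011], prepend 000000
= 000000110010000

Answer: 000000110010000 (400)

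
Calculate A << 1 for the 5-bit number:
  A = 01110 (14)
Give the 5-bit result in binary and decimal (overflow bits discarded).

Shift left by 1: drop the top 1 bit(s), append 1 zero(s) on the right.
  01110  ->  discard [0], keep [1110], append 0
= 11100

Answer: 11100 (28)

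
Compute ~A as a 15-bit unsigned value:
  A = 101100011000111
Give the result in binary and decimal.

Flip each bit (0->1, 1->0):
  101100011000111
  010011100111000

Answer: 010011100111000 (10040)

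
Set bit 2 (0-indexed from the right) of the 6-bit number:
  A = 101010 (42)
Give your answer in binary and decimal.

Mask = 1 << 2 = 000100
Bit 2 of A is 0, so OR-ing with the mask flips it to 1.
  101010
| 000100
--------
  101110

Answer: 101110 (46)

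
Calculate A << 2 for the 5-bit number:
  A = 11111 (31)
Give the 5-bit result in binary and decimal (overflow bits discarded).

Shift left by 2: drop the top 2 bit(s), append 2 zero(s) on the right.
  11111  ->  discard [11], keep [111], append 00
= 11100

Answer: 11100 (28)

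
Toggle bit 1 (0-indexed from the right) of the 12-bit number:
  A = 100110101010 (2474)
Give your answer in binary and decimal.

Mask = 1 << 1 = 000000000010
Bit 1 of A is 1; XOR with the mask flips it to 0.
  100110101010
^ 000000000010
--------------
  100110101000

Answer: 100110101000 (2472)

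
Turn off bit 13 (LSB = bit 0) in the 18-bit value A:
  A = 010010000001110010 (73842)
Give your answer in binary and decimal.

Mask = ~(1 << 13) = 111101111111111111
Bit 13 of A is 1, so AND-ing with the mask clears it to 0.
  010010000001110010
& 111101111111111111
--------------------
  010000000001110010

Answer: 010000000001110010 (65650)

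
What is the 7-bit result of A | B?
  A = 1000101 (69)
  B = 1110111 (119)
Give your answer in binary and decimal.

Apply | to each column (1 where either bit is 1):
  1000101
| 1110111
---------
  1110111

Answer: 1110111 (119)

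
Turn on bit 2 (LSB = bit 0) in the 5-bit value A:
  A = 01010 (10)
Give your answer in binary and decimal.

Mask = 1 << 2 = 00100
Bit 2 of A is 0, so OR-ing with the mask flips it to 1.
  01010
| 00100
-------
  01110

Answer: 01110 (14)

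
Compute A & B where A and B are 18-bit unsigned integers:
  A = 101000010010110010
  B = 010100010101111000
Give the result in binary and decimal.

Apply & to each column (1 only where both bits are 1):
  101000010010110010
& 010100010101111000
--------------------
  000000010000110000

Answer: 000000010000110000 (1072)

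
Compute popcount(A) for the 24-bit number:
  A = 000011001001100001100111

000011001001100001100111
1-bits at positions (from bit 0 = LSB): 0, 1, 2, 5, 6, 11, 12, 15, 18, 19
Count = 10

Answer: 10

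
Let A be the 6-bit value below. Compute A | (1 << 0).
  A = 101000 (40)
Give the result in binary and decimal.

Mask = 1 << 0 = 000001
Bit 0 of A is 0, so OR-ing with the mask flips it to 1.
  101000
| 000001
--------
  101001

Answer: 101001 (41)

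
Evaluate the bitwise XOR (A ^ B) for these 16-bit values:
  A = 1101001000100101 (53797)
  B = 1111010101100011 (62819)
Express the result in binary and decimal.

Apply ^ to each column (1 where bits differ):
  1101001000100101
^ 1111010101100011
------------------
  0010011101000110

Answer: 0010011101000110 (10054)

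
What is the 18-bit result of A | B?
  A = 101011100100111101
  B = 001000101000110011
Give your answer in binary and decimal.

Apply | to each column (1 where either bit is 1):
  101011100100111101
| 001000101000110011
--------------------
  101011101100111111

Answer: 101011101100111111 (179007)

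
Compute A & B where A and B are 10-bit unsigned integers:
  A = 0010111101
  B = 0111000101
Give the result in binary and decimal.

Apply & to each column (1 only where both bits are 1):
  0010111101
& 0111000101
------------
  0010000101

Answer: 0010000101 (133)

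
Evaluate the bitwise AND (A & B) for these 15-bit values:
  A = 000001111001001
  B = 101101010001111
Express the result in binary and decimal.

Apply & to each column (1 only where both bits are 1):
  000001111001001
& 101101010001111
-----------------
  000001010001001

Answer: 000001010001001 (649)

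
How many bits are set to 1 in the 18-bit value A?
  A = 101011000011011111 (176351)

101011000011011111
1-bits at positions (from bit 0 = LSB): 0, 1, 2, 3, 4, 6, 7, 12, 13, 15, 17
Count = 11

Answer: 11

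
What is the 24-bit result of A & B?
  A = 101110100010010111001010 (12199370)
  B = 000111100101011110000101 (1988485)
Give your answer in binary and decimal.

Apply & to each column (1 only where both bits are 1):
  101110100010010111001010
& 000111100101011110000101
--------------------------
  000110100000010110000000

Answer: 000110100000010110000000 (1705344)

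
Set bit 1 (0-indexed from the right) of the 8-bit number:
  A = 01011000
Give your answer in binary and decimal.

Mask = 1 << 1 = 00000010
Bit 1 of A is 0, so OR-ing with the mask flips it to 1.
  01011000
| 00000010
----------
  01011010

Answer: 01011010 (90)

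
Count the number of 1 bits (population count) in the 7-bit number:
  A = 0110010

0110010
1-bits at positions (from bit 0 = LSB): 1, 4, 5
Count = 3

Answer: 3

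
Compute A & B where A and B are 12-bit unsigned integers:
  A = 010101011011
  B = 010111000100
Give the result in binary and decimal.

Apply & to each column (1 only where both bits are 1):
  010101011011
& 010111000100
--------------
  010101000000

Answer: 010101000000 (1344)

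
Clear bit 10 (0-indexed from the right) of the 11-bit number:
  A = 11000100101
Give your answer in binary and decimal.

Mask = ~(1 << 10) = 01111111111
Bit 10 of A is 1, so AND-ing with the mask clears it to 0.
  11000100101
& 01111111111
-------------
  01000100101

Answer: 01000100101 (549)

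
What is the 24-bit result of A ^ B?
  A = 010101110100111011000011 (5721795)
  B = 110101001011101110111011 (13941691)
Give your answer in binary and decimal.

Apply ^ to each column (1 where bits differ):
  010101110100111011000011
^ 110101001011101110111011
--------------------------
  100000111111010101111000

Answer: 100000111111010101111000 (8648056)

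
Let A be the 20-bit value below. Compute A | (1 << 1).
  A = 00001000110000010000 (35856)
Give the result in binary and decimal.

Mask = 1 << 1 = 00000000000000000010
Bit 1 of A is 0, so OR-ing with the mask flips it to 1.
  00001000110000010000
| 00000000000000000010
----------------------
  00001000110000010010

Answer: 00001000110000010010 (35858)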